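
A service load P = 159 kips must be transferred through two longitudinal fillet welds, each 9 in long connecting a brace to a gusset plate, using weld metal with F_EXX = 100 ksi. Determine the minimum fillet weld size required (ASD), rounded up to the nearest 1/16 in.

w = 7/16 in

Total weld length L = 18 in.
Required throat t_e = P × Ω / (0.6 F_EXX × L) = 159 × 2.0 / (0.6 × 100 × 18) = 0.2944 in.
Required leg w = t_e / 0.707 = 0.4165 in → use 7/16 in.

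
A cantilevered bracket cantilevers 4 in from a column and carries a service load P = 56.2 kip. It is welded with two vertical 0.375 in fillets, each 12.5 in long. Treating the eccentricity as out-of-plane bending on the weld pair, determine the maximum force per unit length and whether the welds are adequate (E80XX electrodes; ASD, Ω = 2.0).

f_max ≈ 4.87 kip/in; adequate

E80XX → F_EXX = 80 ksi.
L_w = 2 × 12.5 = 25 in; section modulus (unit throat) S = 2 × L²/6 = 52.08 in².
Direct shear f_v = P/L_w = 56.2/25 = 2.248 kip/in.
Moment M = P × e = 56.2 × 4 = 224.8 kip·in; bending f_b = M/S = 4.316 kip/in.
f_max = √(f_v² + f_b²) = √(2.248² + 4.316²) = 4.866 kip/in.
r_n/Ω = (1/2.0) × 0.6 × 80 × (0.707 × 0.375) = 6.363 kip/in → adequate.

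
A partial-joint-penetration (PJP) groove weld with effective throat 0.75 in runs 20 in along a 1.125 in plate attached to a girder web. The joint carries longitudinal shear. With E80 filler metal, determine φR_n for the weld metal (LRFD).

E80XX → F_EXX = 80 ksi.
Effective throat (given) t_e = 0.75 in.
A_we = 0.75 × 20 = 15 in².
F_nw = 0.6 F_EXX = 48 ksi.
φR_n = 0.75 × 48 × 15 = 540 kips.

φR_n ≈ 540 kips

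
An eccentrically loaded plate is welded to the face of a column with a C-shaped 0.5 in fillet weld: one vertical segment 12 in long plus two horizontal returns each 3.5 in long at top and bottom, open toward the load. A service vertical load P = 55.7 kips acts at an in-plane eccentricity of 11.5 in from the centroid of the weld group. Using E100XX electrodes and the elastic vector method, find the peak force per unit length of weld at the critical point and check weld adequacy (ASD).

E100XX → F_EXX = 100 ksi.
Total weld length L_w = 19 in. Treat welds as unit-width lines.
Centroid: x̄ = 2×3.5×1.75 / 19 = 0.6447 in from the vertical weld.
Polar moment about centroid: J = I_x + I_y = [12³/12 + 2×3.5×6²] + [12×0.6447² + 2(3.5³/12 + 3.5×1.105²)] = 416.7 in³.
Direct shear f_v = P/L_w = 55.7 / 19 = 2.932 kip/in (vertical).
Torsion M = P·e = 55.7 × 11.5 = 640.55 kip·in.
Critical point at (x, y) = (2.855, 6) from centroid. f_tx = M·y/J = 9.224 kip/in; f_ty = M·x/J = 4.389 kip/in.
Resultant f_max = √[f_tx² + (f_v + f_ty)²] = √[9.224² + (2.932 + 4.389)²] = 11.78 kip/in.
Capacity per unit length: r_n/Ω = (1/2.0) × 0.6 × 100 × (0.707 × 0.5) = 10.6 kip/in.
11.78 > 10.6 → NOT adequate.

f_max ≈ 11.8 kip/in; NOT adequate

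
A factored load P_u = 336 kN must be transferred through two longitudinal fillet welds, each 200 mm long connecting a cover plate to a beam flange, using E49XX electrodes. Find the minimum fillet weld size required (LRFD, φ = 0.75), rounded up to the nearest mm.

w = 6 mm

E49XX → F_EXX = 490 MPa.
Total weld length L = 400 mm.
Required throat t_e = P_u / (φ × 0.6 F_EXX × L) = 336 / (0.75 × 0.6 × 490 × 400 × 10⁻³) = 3.81 mm.
Required leg w = t_e / 0.707 = 5.388 mm → use 6 mm.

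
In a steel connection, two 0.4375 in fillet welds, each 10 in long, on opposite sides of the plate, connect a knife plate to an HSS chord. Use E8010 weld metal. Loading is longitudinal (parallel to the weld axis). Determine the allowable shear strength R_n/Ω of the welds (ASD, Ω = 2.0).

R_n/Ω ≈ 148 kips

E80XX → F_EXX = 80 ksi.
Effective throat t_e = 0.707 × 0.4375 = 0.3093 in.
Total length L = 20 in; A_we = 0.3093 × 20 = 6.186 in².
F_nw = 0.6 F_EXX = 0.6 × 80 = 48 ksi.
R_n = 48 × 6.186 = 296.9 kips; R_n/Ω = 296.9/2.0 = 148.5 kips.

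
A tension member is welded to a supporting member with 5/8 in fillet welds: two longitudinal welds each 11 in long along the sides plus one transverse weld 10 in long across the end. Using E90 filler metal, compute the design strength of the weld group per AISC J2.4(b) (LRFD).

E90XX → F_EXX = 90 ksi.
t_e = 0.707 × 0.625 = 0.4419 in.
R_nwl = 0.6 × 90 × 0.4419 × 22 = 524.9 kip (longitudinal, 2 welds).
R_nwt = 0.6 × 90 × 0.4419 × 10 = 238.6 kip (transverse, base value).
(i) R_nwl + R_nwt = 763.6 kip; (ii) 0.85 R_nwl + 1.5 R_nwt = 804.1 kip.
R_n = max = 804.1 kip [governs: (ii)]; φR_n = 603.1 kip.

φR_n ≈ 603 kip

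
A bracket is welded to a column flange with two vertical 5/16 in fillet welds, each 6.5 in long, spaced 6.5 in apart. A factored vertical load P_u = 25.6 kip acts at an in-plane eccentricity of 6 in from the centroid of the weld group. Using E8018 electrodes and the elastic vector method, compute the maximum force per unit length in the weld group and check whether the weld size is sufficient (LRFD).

f_max ≈ 5.43 kip/in; adequate

E80XX → F_EXX = 80 ksi.
Total weld length L_w = 13 in. Treat welds as unit-width lines.
Polar moment about centroid: J = 2[d³/12 + d(b/2)²] = 2[6.5³/12 + 6.5×3.25²] = 183.1 in³.
Direct shear f_v = P/L_w = 25.6 / 13 = 1.969 kip/in (vertical).
Torsion M = P·e = 25.6 × 6 = 153.6 kip·in.
Critical point at (x, y) = (3.25, 3.25) from centroid. f_tx = M·y/J = 2.727 kip/in; f_ty = M·x/J = 2.727 kip/in.
Resultant f_max = √[f_tx² + (f_v + f_ty)²] = √[2.727² + (1.969 + 2.727)²] = 5.43 kip/in.
Capacity per unit length: φr_n = 0.75 × 0.6 × 80 × (0.707 × 0.3125) = 7.954 kip/in.
5.43 ≤ 7.954 → adequate.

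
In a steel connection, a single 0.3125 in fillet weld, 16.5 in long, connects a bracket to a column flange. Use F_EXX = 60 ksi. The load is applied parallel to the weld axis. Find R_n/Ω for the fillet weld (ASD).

Effective throat t_e = 0.707 × 0.3125 = 0.2209 in.
Total length L = 16.5 in; A_we = 0.2209 × 16.5 = 3.645 in².
F_nw = 0.6 F_EXX = 0.6 × 60 = 36 ksi.
R_n = 36 × 3.645 = 131.2 kip; R_n/Ω = 131.2/2.0 = 65.62 kip.

R_n/Ω ≈ 65.6 kip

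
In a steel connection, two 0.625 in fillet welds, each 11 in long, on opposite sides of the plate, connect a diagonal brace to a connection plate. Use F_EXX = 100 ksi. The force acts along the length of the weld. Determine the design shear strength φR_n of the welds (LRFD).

Effective throat t_e = 0.707 × 0.625 = 0.4419 in.
Total length L = 22 in; A_we = 0.4419 × 22 = 9.721 in².
F_nw = 0.6 F_EXX = 0.6 × 100 = 60 ksi.
φR_n = 0.75 × 60 × 9.721 = 437.5 kip.

φR_n ≈ 437 kip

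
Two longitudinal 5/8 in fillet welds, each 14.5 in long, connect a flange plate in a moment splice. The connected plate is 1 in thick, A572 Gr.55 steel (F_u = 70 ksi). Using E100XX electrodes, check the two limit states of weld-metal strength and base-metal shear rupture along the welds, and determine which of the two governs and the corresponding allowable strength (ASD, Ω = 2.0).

E100XX → F_EXX = 100 ksi.
t_e = 0.707 × 0.625 = 0.4419 in; L = 29 in.
Weld metal: R_n/Ω = (1/2.0) × 0.6 × 100 × 0.4419 × 29 = 384.4 kip.
Base metal (shear rupture): R_n/Ω = (1/2.0) × 0.6 × 70 × 1 × 29 = 609 kip.
Governing: weld metal.

R_n/Ω ≈ 384 kip (weld metal governs)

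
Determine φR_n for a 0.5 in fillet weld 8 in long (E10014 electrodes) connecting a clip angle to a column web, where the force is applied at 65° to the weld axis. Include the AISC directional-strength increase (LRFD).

E100XX → F_EXX = 100 ksi.
t_e = 0.707 × 0.5 = 0.3535 in; A_we = 0.3535 × 8 = 2.828 in².
Directional factor: 1.0 + 0.5 sin^1.5(65°) = 1.431.
F_nw = 0.6 × 100 × 1.431 = 85.88 ksi.
φR_n = 0.75 × 85.88 × 2.828 = 182.2 kips.

φR_n ≈ 182 kips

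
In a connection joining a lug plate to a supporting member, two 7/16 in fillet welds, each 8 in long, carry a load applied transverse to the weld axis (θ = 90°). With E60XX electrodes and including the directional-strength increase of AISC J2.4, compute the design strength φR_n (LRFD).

E60XX → F_EXX = 60 ksi.
t_e = 0.707 × 0.4375 = 0.3093 in; A_we = 0.3093 × 16 = 4.949 in².
Directional factor: 1.0 + 0.5 sin^1.5(90°) = 1.5.
F_nw = 0.6 × 60 × 1.5 = 54 ksi.
φR_n = 0.75 × 54 × 4.949 = 200.4 kip.

φR_n ≈ 200 kip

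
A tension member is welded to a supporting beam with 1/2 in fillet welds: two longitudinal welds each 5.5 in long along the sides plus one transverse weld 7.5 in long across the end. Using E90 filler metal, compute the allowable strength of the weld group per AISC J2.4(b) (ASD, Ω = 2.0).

R_n/Ω ≈ 197 kip

E90XX → F_EXX = 90 ksi.
t_e = 0.707 × 0.5 = 0.3535 in.
R_nwl = 0.6 × 90 × 0.3535 × 11 = 210 kip (longitudinal, 2 welds).
R_nwt = 0.6 × 90 × 0.3535 × 7.5 = 143.2 kip (transverse, base value).
(i) R_nwl + R_nwt = 353.1 kip; (ii) 0.85 R_nwl + 1.5 R_nwt = 393.2 kip.
R_n = max = 393.2 kip [governs: (ii)]; R_n/Ω = 196.6 kip.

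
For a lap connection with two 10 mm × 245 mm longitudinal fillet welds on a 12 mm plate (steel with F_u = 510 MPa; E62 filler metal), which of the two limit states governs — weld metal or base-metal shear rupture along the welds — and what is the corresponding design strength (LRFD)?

E62XX → F_EXX = 620 MPa.
t_e = 0.707 × 10 = 7.07 mm; L = 490 mm.
Weld metal: φR_n = 0.75 × 0.6 × 620 × 7.07 × 490 × 10⁻³ = 966.5 kN.
Base metal (shear rupture): φR_n = 0.75 × 0.6 × 510 × 12 × 490 × 10⁻³ = 1349 kN.
Governing: weld metal.

φR_n ≈ 967 kN (weld metal governs)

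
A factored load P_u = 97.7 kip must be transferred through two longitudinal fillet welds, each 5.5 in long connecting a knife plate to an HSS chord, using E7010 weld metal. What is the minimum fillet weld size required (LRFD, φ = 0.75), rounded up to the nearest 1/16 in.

E70XX → F_EXX = 70 ksi.
Total weld length L = 11 in.
Required throat t_e = P_u / (φ × 0.6 F_EXX × L) = 97.7 / (0.75 × 0.6 × 70 × 11) = 0.282 in.
Required leg w = t_e / 0.707 = 0.3988 in → use 7/16 in.

w = 7/16 in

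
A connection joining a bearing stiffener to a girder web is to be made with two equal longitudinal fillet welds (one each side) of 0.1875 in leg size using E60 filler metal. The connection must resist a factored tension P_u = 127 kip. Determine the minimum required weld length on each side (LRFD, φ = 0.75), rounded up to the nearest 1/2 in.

L = 18 in on each side

E60XX → F_EXX = 60 ksi.
Throat t_e = 0.707 × 0.1875 = 0.1326 in.
φr_n = 0.75 × 0.6 × 60 × 0.1326 = 3.579 kip/in.
L_req = P_u / φr_n = 127 / 3.579 = 35.48 in total.
Per side: 35.48 / 2 = 17.74 in.
Round up → use L = 18 in on each side.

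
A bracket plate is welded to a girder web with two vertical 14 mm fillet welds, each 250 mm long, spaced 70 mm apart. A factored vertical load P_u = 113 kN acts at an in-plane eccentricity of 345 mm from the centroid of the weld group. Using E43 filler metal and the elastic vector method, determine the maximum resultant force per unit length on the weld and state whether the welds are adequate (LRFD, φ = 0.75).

f_max ≈ 1650 N/mm; adequate

E43XX → F_EXX = 430 MPa.
Total weld length L_w = 500 mm. Treat welds as unit-width lines.
Polar moment about centroid: J = 2[d³/12 + d(b/2)²] = 2[250³/12 + 250×35²] = 3217000 mm³.
Direct shear f_v = P/L_w = 113×10³ / 500 = 226 N/mm (vertical).
Torsion M = P·e = 113×10³ × 345 = 38985000 N·mm.
Critical point at (x, y) = (35, 125) from centroid. f_tx = M·y/J = 1515 N/mm; f_ty = M·x/J = 424.2 N/mm.
Resultant f_max = √[f_tx² + (f_v + f_ty)²] = √[1515² + (226 + 424.2)²] = 1649 N/mm.
Capacity per unit length: φr_n = 0.75 × 0.6 × 430 × (0.707 × 14) = 1915 N/mm.
1649 ≤ 1915 → adequate.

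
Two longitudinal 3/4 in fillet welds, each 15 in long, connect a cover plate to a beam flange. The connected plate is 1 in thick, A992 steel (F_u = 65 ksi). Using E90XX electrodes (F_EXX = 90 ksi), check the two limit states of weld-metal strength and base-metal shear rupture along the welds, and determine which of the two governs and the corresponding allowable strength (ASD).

R_n/Ω ≈ 430 kip (weld metal governs)

t_e = 0.707 × 0.75 = 0.5302 in; L = 30 in.
Weld metal: R_n/Ω = (1/2.0) × 0.6 × 90 × 0.5302 × 30 = 429.5 kip.
Base metal (shear rupture): R_n/Ω = (1/2.0) × 0.6 × 65 × 1 × 30 = 585 kip.
Governing: weld metal.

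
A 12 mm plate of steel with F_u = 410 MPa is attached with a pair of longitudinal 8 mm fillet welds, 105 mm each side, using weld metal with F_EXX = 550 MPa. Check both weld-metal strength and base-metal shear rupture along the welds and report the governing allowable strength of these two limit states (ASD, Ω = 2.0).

R_n/Ω ≈ 196 kN (weld metal governs)

t_e = 0.707 × 8 = 5.656 mm; L = 210 mm.
Weld metal: R_n/Ω = (1/2.0) × 0.6 × 550 × 5.656 × 210 × 10⁻³ = 196 kN.
Base metal (shear rupture): R_n/Ω = (1/2.0) × 0.6 × 410 × 12 × 210 × 10⁻³ = 310 kN.
Governing: weld metal.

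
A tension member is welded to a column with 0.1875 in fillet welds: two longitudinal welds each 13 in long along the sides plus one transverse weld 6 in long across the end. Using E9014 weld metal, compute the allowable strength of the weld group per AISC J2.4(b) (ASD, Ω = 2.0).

R_n/Ω ≈ 115 kips

E90XX → F_EXX = 90 ksi.
t_e = 0.707 × 0.1875 = 0.1326 in.
R_nwl = 0.6 × 90 × 0.1326 × 26 = 186.1 kips (longitudinal, 2 welds).
R_nwt = 0.6 × 90 × 0.1326 × 6 = 42.95 kips (transverse, base value).
(i) R_nwl + R_nwt = 229.1 kips; (ii) 0.85 R_nwl + 1.5 R_nwt = 222.6 kips.
R_n = max = 229.1 kips [governs: (i)]; R_n/Ω = 114.5 kips.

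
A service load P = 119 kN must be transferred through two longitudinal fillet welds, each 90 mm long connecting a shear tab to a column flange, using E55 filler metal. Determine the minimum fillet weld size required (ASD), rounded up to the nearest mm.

E55XX → F_EXX = 550 MPa.
Total weld length L = 180 mm.
Required throat t_e = P × Ω / (0.6 F_EXX × L) = 119 × 2.0 / (0.6 × 550 × 180 × 10⁻³) = 4.007 mm.
Required leg w = t_e / 0.707 = 5.667 mm → use 6 mm.

w = 6 mm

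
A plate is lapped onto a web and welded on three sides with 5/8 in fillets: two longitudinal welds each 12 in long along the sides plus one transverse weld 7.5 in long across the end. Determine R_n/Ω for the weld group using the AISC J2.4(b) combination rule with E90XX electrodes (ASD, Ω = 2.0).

R_n/Ω ≈ 378 kips

E90XX → F_EXX = 90 ksi.
t_e = 0.707 × 0.625 = 0.4419 in.
R_nwl = 0.6 × 90 × 0.4419 × 24 = 572.7 kips (longitudinal, 2 welds).
R_nwt = 0.6 × 90 × 0.4419 × 7.5 = 179 kips (transverse, base value).
(i) R_nwl + R_nwt = 751.6 kips; (ii) 0.85 R_nwl + 1.5 R_nwt = 755.2 kips.
R_n = max = 755.2 kips [governs: (ii)]; R_n/Ω = 377.6 kips.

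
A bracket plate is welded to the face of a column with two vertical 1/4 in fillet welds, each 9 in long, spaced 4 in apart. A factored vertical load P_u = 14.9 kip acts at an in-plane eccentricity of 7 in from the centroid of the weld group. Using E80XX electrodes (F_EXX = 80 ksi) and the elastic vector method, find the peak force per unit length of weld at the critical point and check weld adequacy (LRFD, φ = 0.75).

Total weld length L_w = 18 in. Treat welds as unit-width lines.
Polar moment about centroid: J = 2[d³/12 + d(b/2)²] = 2[9³/12 + 9×2²] = 193.5 in³.
Direct shear f_v = P/L_w = 14.9 / 18 = 0.8278 kip/in (vertical).
Torsion M = P·e = 14.9 × 7 = 104.3 kip·in.
Critical point at (x, y) = (2, 4.5) from centroid. f_tx = M·y/J = 2.426 kip/in; f_ty = M·x/J = 1.078 kip/in.
Resultant f_max = √[f_tx² + (f_v + f_ty)²] = √[2.426² + (0.8278 + 1.078)²] = 3.085 kip/in.
Capacity per unit length: φr_n = 0.75 × 0.6 × 80 × (0.707 × 0.25) = 6.363 kip/in.
3.085 ≤ 6.363 → adequate.

f_max ≈ 3.08 kip/in; adequate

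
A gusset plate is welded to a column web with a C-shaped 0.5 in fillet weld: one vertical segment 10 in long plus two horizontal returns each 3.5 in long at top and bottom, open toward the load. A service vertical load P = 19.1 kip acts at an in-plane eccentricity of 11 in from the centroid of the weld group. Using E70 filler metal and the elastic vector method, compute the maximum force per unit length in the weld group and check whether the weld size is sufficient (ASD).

E70XX → F_EXX = 70 ksi.
Total weld length L_w = 17 in. Treat welds as unit-width lines.
Centroid: x̄ = 2×3.5×1.75 / 17 = 0.7206 in from the vertical weld.
Polar moment about centroid: J = I_x + I_y = [10³/12 + 2×3.5×5²] + [10×0.7206² + 2(3.5³/12 + 3.5×1.029²)] = 278.1 in³.
Direct shear f_v = P/L_w = 19.1 / 17 = 1.124 kip/in (vertical).
Torsion M = P·e = 19.1 × 11 = 210.1 kip·in.
Critical point at (x, y) = (2.779, 5) from centroid. f_tx = M·y/J = 3.778 kip/in; f_ty = M·x/J = 2.1 kip/in.
Resultant f_max = √[f_tx² + (f_v + f_ty)²] = √[3.778² + (1.124 + 2.1)²] = 4.966 kip/in.
Capacity per unit length: r_n/Ω = (1/2.0) × 0.6 × 70 × (0.707 × 0.5) = 7.423 kip/in.
4.966 ≤ 7.423 → adequate.

f_max ≈ 4.97 kip/in; adequate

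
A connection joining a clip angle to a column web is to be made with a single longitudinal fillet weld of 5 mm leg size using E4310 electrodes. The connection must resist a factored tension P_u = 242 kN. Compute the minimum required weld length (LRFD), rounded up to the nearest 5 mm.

L = 355 mm

E43XX → F_EXX = 430 MPa.
Throat t_e = 0.707 × 5 = 3.535 mm.
φr_n = 0.75 × 0.6 × 430 × 3.535 × 10⁻³ = 0.684 kN/mm.
L_req = P_u / φr_n = 242 / 0.684 = 353.8 mm total.
Round up → use L = 355 mm.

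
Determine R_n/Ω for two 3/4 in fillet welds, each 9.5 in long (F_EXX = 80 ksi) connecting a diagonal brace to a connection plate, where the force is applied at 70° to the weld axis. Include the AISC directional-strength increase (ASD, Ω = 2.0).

t_e = 0.707 × 0.75 = 0.5302 in; A_we = 0.5302 × 19 = 10.07 in².
Directional factor: 1.0 + 0.5 sin^1.5(70°) = 1.455.
F_nw = 0.6 × 80 × 1.455 = 69.86 ksi.
R_n/Ω = (69.86 × 10.07) / 2.0 = 351.9 kip.

R_n/Ω ≈ 352 kip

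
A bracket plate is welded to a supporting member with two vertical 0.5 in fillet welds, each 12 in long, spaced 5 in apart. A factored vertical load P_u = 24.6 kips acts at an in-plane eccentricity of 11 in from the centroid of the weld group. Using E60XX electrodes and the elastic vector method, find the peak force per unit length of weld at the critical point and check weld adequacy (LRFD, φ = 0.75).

f_max ≈ 4.51 kip/in; adequate

E60XX → F_EXX = 60 ksi.
Total weld length L_w = 24 in. Treat welds as unit-width lines.
Polar moment about centroid: J = 2[d³/12 + d(b/2)²] = 2[12³/12 + 12×2.5²] = 438 in³.
Direct shear f_v = P/L_w = 24.6 / 24 = 1.025 kip/in (vertical).
Torsion M = P·e = 24.6 × 11 = 270.6 kip·in.
Critical point at (x, y) = (2.5, 6) from centroid. f_tx = M·y/J = 3.707 kip/in; f_ty = M·x/J = 1.545 kip/in.
Resultant f_max = √[f_tx² + (f_v + f_ty)²] = √[3.707² + (1.025 + 1.545)²] = 4.51 kip/in.
Capacity per unit length: φr_n = 0.75 × 0.6 × 60 × (0.707 × 0.5) = 9.544 kip/in.
4.51 ≤ 9.544 → adequate.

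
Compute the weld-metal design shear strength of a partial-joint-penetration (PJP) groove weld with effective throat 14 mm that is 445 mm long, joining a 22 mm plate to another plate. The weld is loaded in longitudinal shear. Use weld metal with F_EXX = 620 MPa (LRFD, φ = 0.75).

φR_n ≈ 1740 kN

Effective throat (given) t_e = 14 mm.
A_we = 14 × 445 = 6230 mm².
F_nw = 0.6 F_EXX = 372 MPa.
φR_n = 0.75 × 372 × 6230 × 10⁻³ = 1738 kN.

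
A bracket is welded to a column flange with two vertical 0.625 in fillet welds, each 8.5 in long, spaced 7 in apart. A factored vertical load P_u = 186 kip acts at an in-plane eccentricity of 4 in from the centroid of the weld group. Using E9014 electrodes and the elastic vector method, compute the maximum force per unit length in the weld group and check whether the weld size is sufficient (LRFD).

f_max ≈ 21.8 kip/in; NOT adequate

E90XX → F_EXX = 90 ksi.
Total weld length L_w = 17 in. Treat welds as unit-width lines.
Polar moment about centroid: J = 2[d³/12 + d(b/2)²] = 2[8.5³/12 + 8.5×3.5²] = 310.6 in³.
Direct shear f_v = P/L_w = 186 / 17 = 10.94 kip/in (vertical).
Torsion M = P·e = 186 × 4 = 744 kip·in.
Critical point at (x, y) = (3.5, 4.25) from centroid. f_tx = M·y/J = 10.18 kip/in; f_ty = M·x/J = 8.384 kip/in.
Resultant f_max = √[f_tx² + (f_v + f_ty)²] = √[10.18² + (10.94 + 8.384)²] = 21.84 kip/in.
Capacity per unit length: φr_n = 0.75 × 0.6 × 90 × (0.707 × 0.625) = 17.9 kip/in.
21.84 > 17.9 → NOT adequate.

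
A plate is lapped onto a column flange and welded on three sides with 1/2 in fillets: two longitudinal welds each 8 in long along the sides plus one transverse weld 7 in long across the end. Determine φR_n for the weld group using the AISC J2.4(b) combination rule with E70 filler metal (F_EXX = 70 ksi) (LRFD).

φR_n ≈ 268 kips

t_e = 0.707 × 0.5 = 0.3535 in.
R_nwl = 0.6 × 70 × 0.3535 × 16 = 237.6 kips (longitudinal, 2 welds).
R_nwt = 0.6 × 70 × 0.3535 × 7 = 103.9 kips (transverse, base value).
(i) R_nwl + R_nwt = 341.5 kips; (ii) 0.85 R_nwl + 1.5 R_nwt = 357.8 kips.
R_n = max = 357.8 kips [governs: (ii)]; φR_n = 268.4 kips.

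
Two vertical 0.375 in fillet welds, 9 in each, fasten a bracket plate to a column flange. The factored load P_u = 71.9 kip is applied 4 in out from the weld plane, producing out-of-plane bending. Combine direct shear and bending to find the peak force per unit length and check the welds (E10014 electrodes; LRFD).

E100XX → F_EXX = 100 ksi.
L_w = 2 × 9 = 18 in; section modulus (unit throat) S = 2 × L²/6 = 27 in².
Direct shear f_v = P/L_w = 71.9/18 = 3.994 kip/in.
Moment M = P × e = 71.9 × 4 = 287.6 kip·in; bending f_b = M/S = 10.65 kip/in.
f_max = √(f_v² + f_b²) = √(3.994² + 10.65²) = 11.38 kip/in.
φr_n = 0.75 × 0.6 × 100 × (0.707 × 0.375) = 11.93 kip/in → adequate.

f_max ≈ 11.4 kip/in; adequate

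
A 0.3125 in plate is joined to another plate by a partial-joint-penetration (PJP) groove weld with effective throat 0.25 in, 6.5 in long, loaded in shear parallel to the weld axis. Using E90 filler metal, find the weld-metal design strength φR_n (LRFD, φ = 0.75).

φR_n ≈ 65.8 kip

E90XX → F_EXX = 90 ksi.
Effective throat (given) t_e = 0.25 in.
A_we = 0.25 × 6.5 = 1.625 in².
F_nw = 0.6 F_EXX = 54 ksi.
φR_n = 0.75 × 54 × 1.625 = 65.81 kip.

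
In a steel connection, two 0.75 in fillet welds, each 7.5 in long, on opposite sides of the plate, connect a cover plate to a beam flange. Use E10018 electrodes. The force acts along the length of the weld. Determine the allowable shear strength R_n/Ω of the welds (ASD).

R_n/Ω ≈ 239 kips

E100XX → F_EXX = 100 ksi.
Effective throat t_e = 0.707 × 0.75 = 0.5302 in.
Total length L = 15 in; A_we = 0.5302 × 15 = 7.954 in².
F_nw = 0.6 F_EXX = 0.6 × 100 = 60 ksi.
R_n = 60 × 7.954 = 477.2 kips; R_n/Ω = 477.2/2.0 = 238.6 kips.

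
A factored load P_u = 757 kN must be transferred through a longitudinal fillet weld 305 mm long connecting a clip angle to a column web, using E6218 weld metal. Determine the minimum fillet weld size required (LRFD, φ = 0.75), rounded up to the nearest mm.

w = 13 mm

E62XX → F_EXX = 620 MPa.
Total weld length L = 305 mm.
Required throat t_e = P_u / (φ × 0.6 F_EXX × L) = 757 / (0.75 × 0.6 × 620 × 305 × 10⁻³) = 8.896 mm.
Required leg w = t_e / 0.707 = 12.58 mm → use 13 mm.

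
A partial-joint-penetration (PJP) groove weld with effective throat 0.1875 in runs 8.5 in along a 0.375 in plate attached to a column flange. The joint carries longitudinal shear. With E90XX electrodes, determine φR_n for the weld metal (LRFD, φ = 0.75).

φR_n ≈ 64.5 kip

E90XX → F_EXX = 90 ksi.
Effective throat (given) t_e = 0.1875 in.
A_we = 0.1875 × 8.5 = 1.594 in².
F_nw = 0.6 F_EXX = 54 ksi.
φR_n = 0.75 × 54 × 1.594 = 64.55 kip.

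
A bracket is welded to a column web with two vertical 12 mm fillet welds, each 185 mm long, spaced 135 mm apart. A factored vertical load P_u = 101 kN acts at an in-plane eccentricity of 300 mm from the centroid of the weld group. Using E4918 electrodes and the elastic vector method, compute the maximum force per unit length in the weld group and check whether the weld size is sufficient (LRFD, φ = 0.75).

E49XX → F_EXX = 490 MPa.
Total weld length L_w = 370 mm. Treat welds as unit-width lines.
Polar moment about centroid: J = 2[d³/12 + d(b/2)²] = 2[185³/12 + 185×67.5²] = 2741000 mm³.
Direct shear f_v = P/L_w = 101×10³ / 370 = 273 N/mm (vertical).
Torsion M = P·e = 101×10³ × 300 = 30300000 N·mm.
Critical point at (x, y) = (67.5, 92.5) from centroid. f_tx = M·y/J = 1022 N/mm; f_ty = M·x/J = 746.1 N/mm.
Resultant f_max = √[f_tx² + (f_v + f_ty)²] = √[1022² + (273 + 746.1)²] = 1444 N/mm.
Capacity per unit length: φr_n = 0.75 × 0.6 × 490 × (0.707 × 12) = 1871 N/mm.
1444 ≤ 1871 → adequate.

f_max ≈ 1440 N/mm; adequate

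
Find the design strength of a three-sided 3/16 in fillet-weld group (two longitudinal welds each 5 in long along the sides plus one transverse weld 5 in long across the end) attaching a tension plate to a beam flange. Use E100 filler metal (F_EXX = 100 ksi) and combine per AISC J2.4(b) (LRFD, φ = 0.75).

t_e = 0.707 × 0.1875 = 0.1326 in.
R_nwl = 0.6 × 100 × 0.1326 × 10 = 79.54 kips (longitudinal, 2 welds).
R_nwt = 0.6 × 100 × 0.1326 × 5 = 39.77 kips (transverse, base value).
(i) R_nwl + R_nwt = 119.3 kips; (ii) 0.85 R_nwl + 1.5 R_nwt = 127.3 kips.
R_n = max = 127.3 kips [governs: (ii)]; φR_n = 95.45 kips.

φR_n ≈ 95.4 kips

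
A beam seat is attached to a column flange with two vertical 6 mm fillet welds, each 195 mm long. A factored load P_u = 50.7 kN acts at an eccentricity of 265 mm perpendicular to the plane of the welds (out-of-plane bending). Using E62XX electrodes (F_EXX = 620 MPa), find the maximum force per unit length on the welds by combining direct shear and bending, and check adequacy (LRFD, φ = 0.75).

f_max ≈ 1070 N/mm; adequate

L_w = 2 × 195 = 390 mm; section modulus (unit throat) S = 2 × L²/6 = 12680 mm².
Direct shear f_v = P/L_w = 50.7×10³/390 = 130 N/mm.
Moment M = P × e = 50.7×10³ × 265 = 13436000 N·mm; bending f_b = M/S = 1060 N/mm.
f_max = √(f_v² + f_b²) = √(130² + 1060²) = 1068 N/mm.
φr_n = 0.75 × 0.6 × 620 × (0.707 × 6) = 1184 N/mm → adequate.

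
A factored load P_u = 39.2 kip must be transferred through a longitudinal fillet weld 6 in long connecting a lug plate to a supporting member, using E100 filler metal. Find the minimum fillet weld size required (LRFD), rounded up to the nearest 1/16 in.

E100XX → F_EXX = 100 ksi.
Total weld length L = 6 in.
Required throat t_e = P_u / (φ × 0.6 F_EXX × L) = 39.2 / (0.75 × 0.6 × 100 × 6) = 0.1452 in.
Required leg w = t_e / 0.707 = 0.2054 in → use 1/4 in.

w = 1/4 in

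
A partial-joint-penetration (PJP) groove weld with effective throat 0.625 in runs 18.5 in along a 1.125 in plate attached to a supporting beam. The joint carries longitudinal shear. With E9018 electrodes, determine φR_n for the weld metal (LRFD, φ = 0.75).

E90XX → F_EXX = 90 ksi.
Effective throat (given) t_e = 0.625 in.
A_we = 0.625 × 18.5 = 11.56 in².
F_nw = 0.6 F_EXX = 54 ksi.
φR_n = 0.75 × 54 × 11.56 = 468.3 kips.

φR_n ≈ 468 kips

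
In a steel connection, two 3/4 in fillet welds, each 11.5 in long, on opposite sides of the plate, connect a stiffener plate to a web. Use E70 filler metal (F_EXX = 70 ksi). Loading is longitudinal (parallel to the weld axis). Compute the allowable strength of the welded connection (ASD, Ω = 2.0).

Effective throat t_e = 0.707 × 0.75 = 0.5302 in.
Total length L = 23 in; A_we = 0.5302 × 23 = 12.2 in².
F_nw = 0.6 F_EXX = 0.6 × 70 = 42 ksi.
R_n = 42 × 12.2 = 512.2 kips; R_n/Ω = 512.2/2.0 = 256.1 kips.

R_n/Ω ≈ 256 kips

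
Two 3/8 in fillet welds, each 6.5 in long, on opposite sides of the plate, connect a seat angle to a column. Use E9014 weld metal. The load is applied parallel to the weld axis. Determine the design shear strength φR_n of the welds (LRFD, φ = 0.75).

E90XX → F_EXX = 90 ksi.
Effective throat t_e = 0.707 × 0.375 = 0.2651 in.
Total length L = 13 in; A_we = 0.2651 × 13 = 3.447 in².
F_nw = 0.6 F_EXX = 0.6 × 90 = 54 ksi.
φR_n = 0.75 × 54 × 3.447 = 139.6 kip.

φR_n ≈ 140 kip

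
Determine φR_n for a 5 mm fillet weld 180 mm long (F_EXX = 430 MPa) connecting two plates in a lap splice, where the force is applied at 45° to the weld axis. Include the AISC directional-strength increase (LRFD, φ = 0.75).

φR_n ≈ 160 kN

t_e = 0.707 × 5 = 3.535 mm; A_we = 3.535 × 180 = 636.3 mm².
Directional factor: 1.0 + 0.5 sin^1.5(45°) = 1.297.
F_nw = 0.6 × 430 × 1.297 = 334.7 MPa.
φR_n = 0.75 × 334.7 × 636.3 × 10⁻³ = 159.7 kN.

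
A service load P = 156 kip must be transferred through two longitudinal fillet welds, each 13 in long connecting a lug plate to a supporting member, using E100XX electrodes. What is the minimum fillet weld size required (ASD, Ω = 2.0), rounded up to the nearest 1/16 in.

w = 5/16 in

E100XX → F_EXX = 100 ksi.
Total weld length L = 26 in.
Required throat t_e = P × Ω / (0.6 F_EXX × L) = 156 × 2.0 / (0.6 × 100 × 26) = 0.2 in.
Required leg w = t_e / 0.707 = 0.2829 in → use 5/16 in.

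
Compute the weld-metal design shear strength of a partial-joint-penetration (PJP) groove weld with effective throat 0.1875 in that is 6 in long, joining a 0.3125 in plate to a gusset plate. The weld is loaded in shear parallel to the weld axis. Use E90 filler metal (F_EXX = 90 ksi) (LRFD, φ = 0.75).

φR_n ≈ 45.6 kips

Effective throat (given) t_e = 0.1875 in.
A_we = 0.1875 × 6 = 1.125 in².
F_nw = 0.6 F_EXX = 54 ksi.
φR_n = 0.75 × 54 × 1.125 = 45.56 kips.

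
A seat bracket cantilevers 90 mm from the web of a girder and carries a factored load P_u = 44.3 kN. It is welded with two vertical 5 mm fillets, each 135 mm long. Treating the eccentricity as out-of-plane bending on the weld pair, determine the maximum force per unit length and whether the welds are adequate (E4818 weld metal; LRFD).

f_max ≈ 676 N/mm; adequate

E48XX → F_EXX = 480 MPa.
L_w = 2 × 135 = 270 mm; section modulus (unit throat) S = 2 × L²/6 = 6075 mm².
Direct shear f_v = P/L_w = 44.3×10³/270 = 164.1 N/mm.
Moment M = P × e = 44.3×10³ × 90 = 3987000 N·mm; bending f_b = M/S = 656.3 N/mm.
f_max = √(f_v² + f_b²) = √(164.1² + 656.3²) = 676.5 N/mm.
φr_n = 0.75 × 0.6 × 480 × (0.707 × 5) = 763.6 N/mm → adequate.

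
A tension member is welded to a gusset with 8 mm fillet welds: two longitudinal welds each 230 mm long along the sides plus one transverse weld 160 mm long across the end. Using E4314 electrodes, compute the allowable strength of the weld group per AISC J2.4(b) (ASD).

R_n/Ω ≈ 460 kN

E43XX → F_EXX = 430 MPa.
t_e = 0.707 × 8 = 5.656 mm.
R_nwl = 0.6 × 430 × 5.656 × 460 × 10⁻³ = 671.3 kN (longitudinal, 2 welds).
R_nwt = 0.6 × 430 × 5.656 × 160 × 10⁻³ = 233.5 kN (transverse, base value).
(i) R_nwl + R_nwt = 904.7 kN; (ii) 0.85 R_nwl + 1.5 R_nwt = 920.8 kN.
R_n = max = 920.8 kN [governs: (ii)]; R_n/Ω = 460.4 kN.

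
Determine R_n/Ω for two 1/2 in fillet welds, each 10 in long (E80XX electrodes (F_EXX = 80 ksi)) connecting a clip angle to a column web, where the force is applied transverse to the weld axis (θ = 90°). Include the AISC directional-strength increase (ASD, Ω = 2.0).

R_n/Ω ≈ 255 kips

t_e = 0.707 × 0.5 = 0.3535 in; A_we = 0.3535 × 20 = 7.07 in².
Directional factor: 1.0 + 0.5 sin^1.5(90°) = 1.5.
F_nw = 0.6 × 80 × 1.5 = 72 ksi.
R_n/Ω = (72 × 7.07) / 2.0 = 254.5 kips.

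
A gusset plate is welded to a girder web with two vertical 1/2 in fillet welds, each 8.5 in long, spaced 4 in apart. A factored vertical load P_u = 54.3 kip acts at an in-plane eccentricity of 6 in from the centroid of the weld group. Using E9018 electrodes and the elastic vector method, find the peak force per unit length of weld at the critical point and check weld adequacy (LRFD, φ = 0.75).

f_max ≈ 10.7 kip/in; adequate

E90XX → F_EXX = 90 ksi.
Total weld length L_w = 17 in. Treat welds as unit-width lines.
Polar moment about centroid: J = 2[d³/12 + d(b/2)²] = 2[8.5³/12 + 8.5×2²] = 170.4 in³.
Direct shear f_v = P/L_w = 54.3 / 17 = 3.194 kip/in (vertical).
Torsion M = P·e = 54.3 × 6 = 325.8 kip·in.
Critical point at (x, y) = (2, 4.25) from centroid. f_tx = M·y/J = 8.128 kip/in; f_ty = M·x/J = 3.825 kip/in.
Resultant f_max = √[f_tx² + (f_v + f_ty)²] = √[8.128² + (3.194 + 3.825)²] = 10.74 kip/in.
Capacity per unit length: φr_n = 0.75 × 0.6 × 90 × (0.707 × 0.5) = 14.32 kip/in.
10.74 ≤ 14.32 → adequate.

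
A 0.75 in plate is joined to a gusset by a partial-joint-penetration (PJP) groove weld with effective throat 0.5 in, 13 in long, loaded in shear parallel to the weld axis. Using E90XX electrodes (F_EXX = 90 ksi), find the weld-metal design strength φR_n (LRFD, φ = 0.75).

φR_n ≈ 263 kip

Effective throat (given) t_e = 0.5 in.
A_we = 0.5 × 13 = 6.5 in².
F_nw = 0.6 F_EXX = 54 ksi.
φR_n = 0.75 × 54 × 6.5 = 263.2 kip.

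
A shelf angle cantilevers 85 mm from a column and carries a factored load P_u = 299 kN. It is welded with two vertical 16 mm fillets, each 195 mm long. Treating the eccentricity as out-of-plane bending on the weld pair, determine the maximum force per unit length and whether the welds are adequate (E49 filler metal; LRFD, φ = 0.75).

E49XX → F_EXX = 490 MPa.
L_w = 2 × 195 = 390 mm; section modulus (unit throat) S = 2 × L²/6 = 12680 mm².
Direct shear f_v = P/L_w = 299×10³/390 = 766.7 N/mm.
Moment M = P × e = 299×10³ × 85 = 25415000 N·mm; bending f_b = M/S = 2005 N/mm.
f_max = √(f_v² + f_b²) = √(766.7² + 2005²) = 2147 N/mm.
φr_n = 0.75 × 0.6 × 490 × (0.707 × 16) = 2494 N/mm → adequate.

f_max ≈ 2150 N/mm; adequate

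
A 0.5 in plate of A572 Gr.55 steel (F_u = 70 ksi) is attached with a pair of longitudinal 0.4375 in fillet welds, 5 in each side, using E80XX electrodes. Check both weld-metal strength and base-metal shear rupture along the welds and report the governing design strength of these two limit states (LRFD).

E80XX → F_EXX = 80 ksi.
t_e = 0.707 × 0.4375 = 0.3093 in; L = 10 in.
Weld metal: φR_n = 0.75 × 0.6 × 80 × 0.3093 × 10 = 111.4 kip.
Base metal (shear rupture): φR_n = 0.75 × 0.6 × 70 × 0.5 × 10 = 157.5 kip.
Governing: weld metal.

φR_n ≈ 111 kip (weld metal governs)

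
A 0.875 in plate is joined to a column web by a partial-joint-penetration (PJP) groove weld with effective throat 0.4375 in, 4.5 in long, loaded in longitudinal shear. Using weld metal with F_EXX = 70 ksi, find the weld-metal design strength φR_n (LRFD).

φR_n ≈ 62 kip

Effective throat (given) t_e = 0.4375 in.
A_we = 0.4375 × 4.5 = 1.969 in².
F_nw = 0.6 F_EXX = 42 ksi.
φR_n = 0.75 × 42 × 1.969 = 62.02 kip.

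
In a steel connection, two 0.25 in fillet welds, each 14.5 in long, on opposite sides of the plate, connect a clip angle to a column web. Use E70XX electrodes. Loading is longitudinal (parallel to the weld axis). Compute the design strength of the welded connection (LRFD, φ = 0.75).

E70XX → F_EXX = 70 ksi.
Effective throat t_e = 0.707 × 0.25 = 0.1767 in.
Total length L = 29 in; A_we = 0.1767 × 29 = 5.126 in².
F_nw = 0.6 F_EXX = 0.6 × 70 = 42 ksi.
φR_n = 0.75 × 42 × 5.126 = 161.5 kip.

φR_n ≈ 161 kip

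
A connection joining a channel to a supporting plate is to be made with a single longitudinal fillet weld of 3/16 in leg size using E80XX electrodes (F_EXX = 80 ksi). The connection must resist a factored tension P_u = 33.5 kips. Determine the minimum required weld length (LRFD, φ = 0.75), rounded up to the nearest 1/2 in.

Throat t_e = 0.707 × 0.1875 = 0.1326 in.
φr_n = 0.75 × 0.6 × 80 × 0.1326 = 4.772 kips/in.
L_req = P_u / φr_n = 33.5 / 4.772 = 7.02 in total.
Round up → use L = 7.5 in.

L = 7.5 in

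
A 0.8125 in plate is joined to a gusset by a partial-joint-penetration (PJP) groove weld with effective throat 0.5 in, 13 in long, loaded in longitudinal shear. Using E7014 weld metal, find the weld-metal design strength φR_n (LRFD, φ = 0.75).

E70XX → F_EXX = 70 ksi.
Effective throat (given) t_e = 0.5 in.
A_we = 0.5 × 13 = 6.5 in².
F_nw = 0.6 F_EXX = 42 ksi.
φR_n = 0.75 × 42 × 6.5 = 204.8 kip.

φR_n ≈ 205 kip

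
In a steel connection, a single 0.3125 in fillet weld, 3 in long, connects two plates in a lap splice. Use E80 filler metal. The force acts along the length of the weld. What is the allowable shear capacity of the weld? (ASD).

R_n/Ω ≈ 15.9 kips

E80XX → F_EXX = 80 ksi.
Effective throat t_e = 0.707 × 0.3125 = 0.2209 in.
Total length L = 3 in; A_we = 0.2209 × 3 = 0.6628 in².
F_nw = 0.6 F_EXX = 0.6 × 80 = 48 ksi.
R_n = 48 × 0.6628 = 31.81 kips; R_n/Ω = 31.81/2.0 = 15.91 kips.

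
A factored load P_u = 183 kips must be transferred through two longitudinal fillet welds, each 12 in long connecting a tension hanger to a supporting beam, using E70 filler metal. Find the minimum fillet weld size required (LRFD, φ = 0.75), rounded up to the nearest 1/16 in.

E70XX → F_EXX = 70 ksi.
Total weld length L = 24 in.
Required throat t_e = P_u / (φ × 0.6 F_EXX × L) = 183 / (0.75 × 0.6 × 70 × 24) = 0.2421 in.
Required leg w = t_e / 0.707 = 0.3424 in → use 3/8 in.

w = 3/8 in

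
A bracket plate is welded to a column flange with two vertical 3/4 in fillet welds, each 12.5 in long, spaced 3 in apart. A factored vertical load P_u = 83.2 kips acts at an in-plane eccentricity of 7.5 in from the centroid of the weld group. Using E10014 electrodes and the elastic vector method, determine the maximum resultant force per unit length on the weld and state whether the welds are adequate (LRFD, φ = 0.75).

f_max ≈ 11.7 kip/in; adequate

E100XX → F_EXX = 100 ksi.
Total weld length L_w = 25 in. Treat welds as unit-width lines.
Polar moment about centroid: J = 2[d³/12 + d(b/2)²] = 2[12.5³/12 + 12.5×1.5²] = 381.8 in³.
Direct shear f_v = P/L_w = 83.2 / 25 = 3.328 kip/in (vertical).
Torsion M = P·e = 83.2 × 7.5 = 624 kip·in.
Critical point at (x, y) = (1.5, 6.25) from centroid. f_tx = M·y/J = 10.22 kip/in; f_ty = M·x/J = 2.452 kip/in.
Resultant f_max = √[f_tx² + (f_v + f_ty)²] = √[10.22² + (3.328 + 2.452)²] = 11.74 kip/in.
Capacity per unit length: φr_n = 0.75 × 0.6 × 100 × (0.707 × 0.75) = 23.86 kip/in.
11.74 ≤ 23.86 → adequate.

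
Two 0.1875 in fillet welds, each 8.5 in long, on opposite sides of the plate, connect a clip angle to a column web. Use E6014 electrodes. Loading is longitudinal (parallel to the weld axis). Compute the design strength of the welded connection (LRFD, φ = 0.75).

E60XX → F_EXX = 60 ksi.
Effective throat t_e = 0.707 × 0.1875 = 0.1326 in.
Total length L = 17 in; A_we = 0.1326 × 17 = 2.254 in².
F_nw = 0.6 F_EXX = 0.6 × 60 = 36 ksi.
φR_n = 0.75 × 36 × 2.254 = 60.85 kips.

φR_n ≈ 60.8 kips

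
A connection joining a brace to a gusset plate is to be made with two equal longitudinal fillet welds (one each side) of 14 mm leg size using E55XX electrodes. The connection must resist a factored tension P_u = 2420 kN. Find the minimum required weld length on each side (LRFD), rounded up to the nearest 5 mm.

E55XX → F_EXX = 550 MPa.
Throat t_e = 0.707 × 14 = 9.898 mm.
φr_n = 0.75 × 0.6 × 550 × 9.898 × 10⁻³ = 2.45 kN/mm.
L_req = P_u / φr_n = 2420 / 2.45 = 987.9 mm total.
Per side: 987.9 / 2 = 493.9 mm.
Round up → use L = 495 mm on each side.

L = 495 mm on each side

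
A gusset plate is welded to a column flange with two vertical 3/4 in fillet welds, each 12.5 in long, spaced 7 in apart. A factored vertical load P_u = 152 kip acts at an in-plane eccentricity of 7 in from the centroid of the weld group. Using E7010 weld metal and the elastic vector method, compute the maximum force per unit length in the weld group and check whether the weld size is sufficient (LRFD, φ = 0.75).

E70XX → F_EXX = 70 ksi.
Total weld length L_w = 25 in. Treat welds as unit-width lines.
Polar moment about centroid: J = 2[d³/12 + d(b/2)²] = 2[12.5³/12 + 12.5×3.5²] = 631.8 in³.
Direct shear f_v = P/L_w = 152 / 25 = 6.08 kip/in (vertical).
Torsion M = P·e = 152 × 7 = 1064 kip·in.
Critical point at (x, y) = (3.5, 6.25) from centroid. f_tx = M·y/J = 10.53 kip/in; f_ty = M·x/J = 5.895 kip/in.
Resultant f_max = √[f_tx² + (f_v + f_ty)²] = √[10.53² + (6.08 + 5.895)²] = 15.94 kip/in.
Capacity per unit length: φr_n = 0.75 × 0.6 × 70 × (0.707 × 0.75) = 16.7 kip/in.
15.94 ≤ 16.7 → adequate.

f_max ≈ 15.9 kip/in; adequate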